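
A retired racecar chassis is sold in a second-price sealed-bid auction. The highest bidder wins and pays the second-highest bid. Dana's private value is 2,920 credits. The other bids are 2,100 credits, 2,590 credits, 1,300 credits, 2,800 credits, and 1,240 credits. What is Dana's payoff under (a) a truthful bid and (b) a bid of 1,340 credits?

The highest competing bid is 2,800 credits.
Bidding truthfully at 2,920 credits: Dana has the top bid, wins, and pays the second-highest bid 2,800 credits. Payoff = 2,920 credits − 2,800 credits = 120 credits.
Bidding 1,340 credits: the top bid is 2,800 credits (a rival), so Dana loses. Payoff = 0 credits.
Deviating from a truthful bid can only lose payoff in a second-price auction — never gain.

Truthful: 120 credits; alternative: 0 credits.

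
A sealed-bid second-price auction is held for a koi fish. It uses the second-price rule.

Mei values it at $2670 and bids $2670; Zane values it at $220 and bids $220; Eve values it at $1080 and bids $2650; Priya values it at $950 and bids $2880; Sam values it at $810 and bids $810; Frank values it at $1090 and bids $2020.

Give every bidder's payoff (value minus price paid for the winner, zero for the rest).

Bids in descending order: Priya $2880, then Mei $2670, then Eve $2650, then Frank $2020, then Sam $810, then Zane $220.
Priya has the top bid and wins; the price is the second-highest bid, $2670.
Priya's payoff = $950 − $2670 = -$1720. All other bidders lose, so their payoff is 0.

Payoffs: Mei $0, Zane $0, Eve $0, Priya -$1720, Sam $0, Frank $0.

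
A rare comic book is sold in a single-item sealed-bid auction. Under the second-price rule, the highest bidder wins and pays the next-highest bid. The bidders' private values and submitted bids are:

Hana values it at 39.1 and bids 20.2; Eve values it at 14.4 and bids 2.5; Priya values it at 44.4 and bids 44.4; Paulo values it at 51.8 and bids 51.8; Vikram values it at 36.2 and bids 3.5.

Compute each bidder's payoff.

Ranking the bids: Paulo 51.8 > Priya 44.4 > Hana 20.2 > Vikram 3.5 > Eve 2.5.
Paulo has the top bid and wins; the price is the second-highest bid, 44.4.
Paulo's payoff = 51.8 − 44.4 = 7.4. All other bidders lose, so their payoff is 0.

Payoffs: Hana 0.0, Eve 0.0, Priya 0.0, Paulo 7.4, Vikram 0.0.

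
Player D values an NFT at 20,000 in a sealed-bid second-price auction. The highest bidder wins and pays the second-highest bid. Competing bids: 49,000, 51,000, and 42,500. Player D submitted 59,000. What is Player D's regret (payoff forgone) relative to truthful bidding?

The highest competing bid is 51,000.
Bidding truthfully at 20,000: the top bid is 51,000 (a rival), so Player D loses. Payoff = 0.
Bidding 59,000: Player D has the top bid, wins, and pays the second-highest bid 51,000. Payoff = 20,000 − 51,000 = -31,000.
Regret = truthful payoff − actual payoff = 0 − -31,000 = 31,000.

31,000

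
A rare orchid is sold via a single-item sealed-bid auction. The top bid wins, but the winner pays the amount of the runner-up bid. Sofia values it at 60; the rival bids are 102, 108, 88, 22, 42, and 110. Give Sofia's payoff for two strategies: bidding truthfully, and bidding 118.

The highest competing bid is 110.
Bidding truthfully at 60: the top bid is 110 (a rival), so Sofia loses. Payoff = 0.
Bidding 118: Sofia has the top bid, wins, and pays the second-highest bid 110. Payoff = 60 − 110 = -50.

Truthful: 0; alternative: -50.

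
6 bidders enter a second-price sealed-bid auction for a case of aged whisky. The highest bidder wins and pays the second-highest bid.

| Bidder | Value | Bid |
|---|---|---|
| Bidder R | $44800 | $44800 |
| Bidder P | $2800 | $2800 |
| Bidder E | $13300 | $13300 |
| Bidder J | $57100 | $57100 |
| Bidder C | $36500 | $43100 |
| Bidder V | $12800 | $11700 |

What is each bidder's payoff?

Ranking the bids: Bidder J $57100 > Bidder R $44800 > Bidder C $43100 > Bidder E $13300 > Bidder V $11700 > Bidder P $2800.
Bidder J has the top bid and wins; the price is the second-highest bid, $44800.
Bidder J's payoff = $57100 − $44800 = $12300. All other bidders lose, so their payoff is 0.

Payoffs: Bidder R $0, Bidder P $0, Bidder E $0, Bidder J $12300, Bidder C $0, Bidder V $0.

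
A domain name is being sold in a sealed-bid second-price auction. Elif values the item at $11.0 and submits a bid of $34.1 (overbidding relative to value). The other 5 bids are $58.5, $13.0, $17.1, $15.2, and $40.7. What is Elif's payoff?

Elif's payoff: $0.0.

Highest competing bid: $58.5.
Elif's bid $34.1 is not the highest, so Elif loses, pays nothing, and earns zero payoff.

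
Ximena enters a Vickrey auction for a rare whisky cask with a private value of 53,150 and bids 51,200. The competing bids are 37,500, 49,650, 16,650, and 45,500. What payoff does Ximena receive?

3,500

Highest competing bid: 49,650.
Ximena's bid 51,200 is the highest overall, so Ximena wins and pays the second-highest bid, 49,650.
Payoff = value − price = 53,150 − 49,650 = 3,500.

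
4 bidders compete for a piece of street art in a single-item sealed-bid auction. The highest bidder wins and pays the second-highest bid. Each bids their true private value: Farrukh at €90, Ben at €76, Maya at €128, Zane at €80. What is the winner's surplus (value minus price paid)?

Sorted high to low: Maya €128; Farrukh €90; Zane €80; Ben €76.
Maya wins with the top bid and pays the second-highest, €90.
Surplus = €128 − €90 = €38.

€38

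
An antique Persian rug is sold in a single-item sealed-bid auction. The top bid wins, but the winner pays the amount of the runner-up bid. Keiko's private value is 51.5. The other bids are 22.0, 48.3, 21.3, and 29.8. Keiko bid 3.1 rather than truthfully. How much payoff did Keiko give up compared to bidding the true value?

The highest competing bid is 48.3.
Bidding truthfully at 51.5: Keiko has the top bid, wins, and pays the second-highest bid 48.3. Payoff = 51.5 − 48.3 = 3.2.
Bidding 3.1: the top bid is 48.3 (a rival), so Keiko loses. Payoff = 0.0.
Regret = truthful payoff − actual payoff = 3.2 − 0.0 = 3.2.
Deviating from a truthful bid can only lose payoff in a second-price auction — never gain.

3.2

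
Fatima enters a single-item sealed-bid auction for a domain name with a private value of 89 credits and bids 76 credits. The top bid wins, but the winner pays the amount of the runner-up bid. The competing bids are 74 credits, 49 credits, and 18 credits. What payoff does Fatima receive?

15 credits

Highest competing bid: 74 credits.
Fatima's bid 76 credits is the highest overall, so Fatima wins and pays the second-highest bid, 74 credits.
Payoff = value − price = 89 credits − 74 credits = 15 credits.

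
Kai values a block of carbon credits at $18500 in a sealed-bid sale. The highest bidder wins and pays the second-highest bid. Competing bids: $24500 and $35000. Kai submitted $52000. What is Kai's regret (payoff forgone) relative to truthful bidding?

Payoff forgone: $16500.

The highest competing bid is $35000.
Bidding truthfully at $18500: the top bid is $35000 (a rival), so Kai loses. Payoff = $0.
Bidding $52000: Kai has the top bid, wins, and pays the second-highest bid $35000. Payoff = $18500 − $35000 = -$16500.
Regret = truthful payoff − actual payoff = $0 − -$16500 = $16500.
Deviating from a truthful bid can only lose payoff in a second-price auction — never gain.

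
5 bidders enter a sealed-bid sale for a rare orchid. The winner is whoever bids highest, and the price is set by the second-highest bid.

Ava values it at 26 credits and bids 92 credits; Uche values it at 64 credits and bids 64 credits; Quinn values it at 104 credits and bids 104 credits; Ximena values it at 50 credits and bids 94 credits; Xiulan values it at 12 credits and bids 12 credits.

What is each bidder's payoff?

Bids in descending order: Quinn 104 credits; Ximena 94 credits; Ava 92 credits; Uche 64 credits; Xiulan 12 credits.
Quinn has the top bid and wins; the price is the second-highest bid, 94 credits.
Quinn's payoff = 104 credits − 94 credits = 10 credits. All other bidders lose, so their payoff is 0.

Ava 0 credits, Uche 0 credits, Quinn 10 credits, Ximena 0 credits, Xiulan 0 credits.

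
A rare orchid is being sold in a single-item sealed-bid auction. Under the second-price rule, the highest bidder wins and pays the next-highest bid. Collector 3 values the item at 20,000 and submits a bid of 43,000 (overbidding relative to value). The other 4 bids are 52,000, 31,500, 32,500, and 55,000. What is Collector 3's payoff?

0

Highest competing bid: 55,000.
Collector 3's bid 43,000 is not the highest, so Collector 3 loses, pays nothing, and earns zero payoff.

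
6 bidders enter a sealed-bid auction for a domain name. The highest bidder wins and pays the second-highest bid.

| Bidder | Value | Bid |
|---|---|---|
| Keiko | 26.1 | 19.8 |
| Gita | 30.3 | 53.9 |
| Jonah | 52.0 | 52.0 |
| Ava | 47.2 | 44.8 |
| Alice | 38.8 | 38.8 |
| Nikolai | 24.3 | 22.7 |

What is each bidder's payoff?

Keiko 0.0, Gita -21.7, Jonah 0.0, Ava 0.0, Alice 0.0, Nikolai 0.0.

Ordered from highest: Gita 53.9; Jonah 52.0; Ava 44.8; Alice 38.8; Nikolai 22.7; Keiko 19.8.
Gita has the top bid and wins; the price is the second-highest bid, 52.0.
Gita's payoff = 30.3 − 52.0 = -21.7. All other bidders lose, so their payoff is 0.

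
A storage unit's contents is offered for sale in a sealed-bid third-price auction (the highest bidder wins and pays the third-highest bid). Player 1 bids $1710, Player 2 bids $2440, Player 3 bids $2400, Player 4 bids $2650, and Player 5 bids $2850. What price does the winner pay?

The winner pays $2440.

Ordered from highest: Player 5 $2850 > Player 4 $2650 > Player 2 $2440 > Player 3 $2400 > Player 1 $1710.
Player 5 is the highest bidder, so Player 5 wins.
Under the third-price rule, the price is the third-highest bid: $2440.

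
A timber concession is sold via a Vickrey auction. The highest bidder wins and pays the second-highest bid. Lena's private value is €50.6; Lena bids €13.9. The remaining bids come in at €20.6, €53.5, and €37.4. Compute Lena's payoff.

Payoff = €0.0.

Highest competing bid: €53.5.
Lena's bid €13.9 is not the highest, so Lena loses, pays nothing, and earns zero payoff.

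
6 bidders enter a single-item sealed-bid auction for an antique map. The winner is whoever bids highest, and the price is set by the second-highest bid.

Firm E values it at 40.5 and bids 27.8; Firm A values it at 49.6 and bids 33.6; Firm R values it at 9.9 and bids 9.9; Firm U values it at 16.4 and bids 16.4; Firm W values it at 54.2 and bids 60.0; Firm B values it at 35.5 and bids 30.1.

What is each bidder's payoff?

Payoffs: Firm E 0.0, Firm A 0.0, Firm R 0.0, Firm U 0.0, Firm W 20.6, Firm B 0.0.

Ranking the bids: Firm W 60.0 > Firm A 33.6 > Firm B 30.1 > Firm E 27.8 > Firm U 16.4 > Firm R 9.9.
Firm W has the top bid and wins; the price is the second-highest bid, 33.6.
Firm W's payoff = 54.2 − 33.6 = 20.6. All other bidders lose, so their payoff is 0.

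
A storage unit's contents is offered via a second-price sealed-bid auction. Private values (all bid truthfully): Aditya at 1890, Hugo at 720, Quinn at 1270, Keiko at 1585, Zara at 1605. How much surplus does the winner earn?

Ranking the bids: Aditya 1890 > Zara 1605 > Keiko 1585 > Quinn 1270 > Hugo 720.
Aditya wins with the top bid and pays the second-highest, 1605.
Surplus = 1890 − 1605 = 285.

Winner's surplus: 285.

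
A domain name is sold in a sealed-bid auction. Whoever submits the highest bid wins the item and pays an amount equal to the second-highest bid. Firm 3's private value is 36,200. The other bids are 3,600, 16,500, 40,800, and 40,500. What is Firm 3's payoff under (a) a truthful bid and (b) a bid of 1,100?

The highest competing bid is 40,800.
Bidding truthfully at 36,200: the top bid is 40,800 (a rival), so Firm 3 loses. Payoff = 0.
Bidding 1,100: the top bid is 40,800 (a rival), so Firm 3 loses. Payoff = 0.

(a) 0  (b) 0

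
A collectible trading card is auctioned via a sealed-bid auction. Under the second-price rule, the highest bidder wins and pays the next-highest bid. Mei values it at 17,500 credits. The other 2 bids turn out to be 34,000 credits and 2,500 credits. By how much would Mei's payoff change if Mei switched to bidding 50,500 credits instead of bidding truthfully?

Change in payoff: -16,500 credits.

The highest competing bid is 34,000 credits.
Bidding truthfully at 17,500 credits: the top bid is 34,000 credits (a rival), so Mei loses. Payoff = 0 credits.
Bidding 50,500 credits: Mei has the top bid, wins, and pays the second-highest bid 34,000 credits. Payoff = 17,500 credits − 34,000 credits = -16,500 credits.
Change = -16,500 credits − 0 credits = -16,500 credits.
Deviating from a truthful bid can only lose payoff in a second-price auction — never gain.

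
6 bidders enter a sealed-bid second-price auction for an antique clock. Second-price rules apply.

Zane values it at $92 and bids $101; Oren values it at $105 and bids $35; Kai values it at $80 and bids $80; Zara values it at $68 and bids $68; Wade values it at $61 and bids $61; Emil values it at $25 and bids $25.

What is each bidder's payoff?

Zane $12, Oren $0, Kai $0, Zara $0, Wade $0, Emil $0.

Bids in descending order: Zane $101 > Kai $80 > Zara $68 > Wade $61 > Oren $35 > Emil $25.
Zane has the top bid and wins; the price is the second-highest bid, $80.
Zane's payoff = $92 − $80 = $12. All other bidders lose, so their payoff is 0.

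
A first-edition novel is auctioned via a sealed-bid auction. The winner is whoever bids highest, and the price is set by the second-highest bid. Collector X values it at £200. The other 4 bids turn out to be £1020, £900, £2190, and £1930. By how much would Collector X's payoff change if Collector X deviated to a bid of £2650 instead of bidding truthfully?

Change in payoff: -£1990.

The highest competing bid is £2190.
Bidding truthfully at £200: the top bid is £2190 (a rival), so Collector X loses. Payoff = £0.
Bidding £2650: Collector X has the top bid, wins, and pays the second-highest bid £2190. Payoff = £200 − £2190 = -£1990.
Change = -£1990 − £0 = -£1990.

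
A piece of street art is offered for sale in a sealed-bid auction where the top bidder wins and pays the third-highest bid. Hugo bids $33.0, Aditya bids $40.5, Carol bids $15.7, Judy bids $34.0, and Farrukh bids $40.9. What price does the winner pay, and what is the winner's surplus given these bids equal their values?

The winner pays $34.0 for a surplus of $6.9.

Ranking the bids: Farrukh $40.9 > Aditya $40.5 > Judy $34.0 > Hugo $33.0 > Carol $15.7.
Farrukh is the highest bidder, so Farrukh wins.
Under the third-price rule, the price is the third-highest bid: $34.0.
Surplus = $40.9 − $34.0 = $6.9.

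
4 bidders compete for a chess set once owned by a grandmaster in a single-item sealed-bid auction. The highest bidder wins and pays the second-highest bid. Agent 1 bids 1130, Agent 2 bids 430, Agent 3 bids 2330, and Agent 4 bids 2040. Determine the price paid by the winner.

Sorted high to low: Agent 3 2330; Agent 4 2040; Agent 1 1130; Agent 2 430.
Agent 3 has the highest bid, so Agent 3 wins.
The second-highest bid is 2040, so that is what Agent 3 pays.

Price paid: 2040.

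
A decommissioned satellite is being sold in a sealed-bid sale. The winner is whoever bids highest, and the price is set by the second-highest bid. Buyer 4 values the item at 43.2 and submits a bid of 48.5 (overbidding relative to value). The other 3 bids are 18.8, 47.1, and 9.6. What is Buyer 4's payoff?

The bidder's payoff: -3.9.

Highest competing bid: 47.1.
Buyer 4's bid 48.5 is the highest overall, so Buyer 4 wins and pays the second-highest bid, 47.1.
Payoff = value − price = 43.2 − 47.1 = -3.9.
Overbidding won the item at a price above value — truthful bidding would have avoided this loss.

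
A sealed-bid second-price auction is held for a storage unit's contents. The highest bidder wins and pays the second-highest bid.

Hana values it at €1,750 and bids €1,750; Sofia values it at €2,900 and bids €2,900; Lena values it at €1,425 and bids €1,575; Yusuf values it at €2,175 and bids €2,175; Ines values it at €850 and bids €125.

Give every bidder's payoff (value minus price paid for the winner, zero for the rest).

Bids in descending order: Sofia €2,900 > Yusuf €2,175 > Hana €1,750 > Lena €1,575 > Ines €125.
Sofia has the top bid and wins; the price is the second-highest bid, €2,175.
Sofia's payoff = €2,900 − €2,175 = €725. All other bidders lose, so their payoff is 0.

Hana €0, Sofia €725, Lena €0, Yusuf €0, Ines €0.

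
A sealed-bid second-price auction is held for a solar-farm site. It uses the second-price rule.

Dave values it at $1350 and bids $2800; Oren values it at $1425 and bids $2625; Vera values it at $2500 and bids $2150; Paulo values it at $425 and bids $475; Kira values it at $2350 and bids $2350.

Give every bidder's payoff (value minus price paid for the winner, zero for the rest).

Ordered from highest: Dave $2800; Oren $2625; Kira $2350; Vera $2150; Paulo $475.
Dave has the top bid and wins; the price is the second-highest bid, $2625.
Dave's payoff = $1350 − $2625 = -$1275. All other bidders lose, so their payoff is 0.

Dave -$1275, Oren $0, Vera $0, Paulo $0, Kira $0.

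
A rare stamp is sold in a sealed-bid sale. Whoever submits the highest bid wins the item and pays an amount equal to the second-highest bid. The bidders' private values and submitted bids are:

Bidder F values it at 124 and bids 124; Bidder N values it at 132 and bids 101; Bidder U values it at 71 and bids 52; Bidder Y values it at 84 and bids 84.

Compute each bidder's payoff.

Payoffs: Bidder F 23, Bidder N 0, Bidder U 0, Bidder Y 0.

Sorted high to low: Bidder F 124 > Bidder N 101 > Bidder Y 84 > Bidder U 52.
Bidder F has the top bid and wins; the price is the second-highest bid, 101.
Bidder F's payoff = 124 − 101 = 23. All other bidders lose, so their payoff is 0.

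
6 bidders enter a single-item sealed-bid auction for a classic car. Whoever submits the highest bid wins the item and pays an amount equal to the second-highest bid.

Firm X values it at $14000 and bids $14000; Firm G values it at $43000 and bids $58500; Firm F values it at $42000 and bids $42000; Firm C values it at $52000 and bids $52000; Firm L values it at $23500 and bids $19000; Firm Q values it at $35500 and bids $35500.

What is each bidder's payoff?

Firm X $0, Firm G -$9000, Firm F $0, Firm C $0, Firm L $0, Firm Q $0.

Sorted high to low: Firm G $58500 > Firm C $52000 > Firm F $42000 > Firm Q $35500 > Firm L $19000 > Firm X $14000.
Firm G has the top bid and wins; the price is the second-highest bid, $52000.
Firm G's payoff = $43000 − $52000 = -$9000. All other bidders lose, so their payoff is 0.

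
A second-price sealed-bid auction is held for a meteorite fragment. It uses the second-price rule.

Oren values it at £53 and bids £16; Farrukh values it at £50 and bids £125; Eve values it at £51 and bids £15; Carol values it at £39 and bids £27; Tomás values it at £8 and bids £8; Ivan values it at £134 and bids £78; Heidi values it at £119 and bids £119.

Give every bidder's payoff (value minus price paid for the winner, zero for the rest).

Sorted high to low: Farrukh £125 > Heidi £119 > Ivan £78 > Carol £27 > Oren £16 > Eve £15 > Tomás £8.
Farrukh has the top bid and wins; the price is the second-highest bid, £119.
Farrukh's payoff = £50 − £119 = -£69. All other bidders lose, so their payoff is 0.

Payoffs: Oren £0, Farrukh -£69, Eve £0, Carol £0, Tomás £0, Ivan £0, Heidi £0.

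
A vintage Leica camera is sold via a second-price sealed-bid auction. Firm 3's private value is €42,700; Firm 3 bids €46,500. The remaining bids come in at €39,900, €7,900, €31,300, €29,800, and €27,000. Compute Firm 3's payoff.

Highest competing bid: €39,900.
Firm 3's bid €46,500 is the highest overall, so Firm 3 wins and pays the second-highest bid, €39,900.
Payoff = value − price = €42,700 − €39,900 = €2,800.

€2,800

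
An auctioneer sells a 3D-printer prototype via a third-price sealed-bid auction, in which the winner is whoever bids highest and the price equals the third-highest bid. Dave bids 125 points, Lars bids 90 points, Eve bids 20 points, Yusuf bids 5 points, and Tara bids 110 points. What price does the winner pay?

The winner pays 90 points.

Ordered from highest: Dave 125 points, then Tara 110 points, then Lars 90 points, then Eve 20 points, then Yusuf 5 points.
Dave is the highest bidder, so Dave wins.
Under the third-price rule, the price is the third-highest bid: 90 points.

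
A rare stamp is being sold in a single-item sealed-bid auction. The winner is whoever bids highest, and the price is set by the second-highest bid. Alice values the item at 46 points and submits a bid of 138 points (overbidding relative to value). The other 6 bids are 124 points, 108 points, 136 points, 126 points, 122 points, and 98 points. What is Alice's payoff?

Highest competing bid: 136 points.
Alice's bid 138 points is the highest overall, so Alice wins and pays the second-highest bid, 136 points.
Payoff = value − price = 46 points − 136 points = -90 points.

-90 points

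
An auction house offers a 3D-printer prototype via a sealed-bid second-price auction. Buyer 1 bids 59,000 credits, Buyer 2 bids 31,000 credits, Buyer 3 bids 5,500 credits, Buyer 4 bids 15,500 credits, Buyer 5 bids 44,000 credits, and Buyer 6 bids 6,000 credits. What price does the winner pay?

44,000 credits

Ordered from highest: Buyer 1 59,000 credits > Buyer 5 44,000 credits > Buyer 2 31,000 credits > Buyer 4 15,500 credits > Buyer 6 6,000 credits > Buyer 3 5,500 credits.
Buyer 1 has the highest bid, so Buyer 1 wins.
The second-highest bid is 44,000 credits, so that is what Buyer 1 pays.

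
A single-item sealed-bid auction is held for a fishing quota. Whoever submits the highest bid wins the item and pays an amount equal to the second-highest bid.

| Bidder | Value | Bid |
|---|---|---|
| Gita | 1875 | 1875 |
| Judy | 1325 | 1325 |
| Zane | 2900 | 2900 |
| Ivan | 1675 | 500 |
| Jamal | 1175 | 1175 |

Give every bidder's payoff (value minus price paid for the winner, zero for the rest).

Payoffs: Gita 0, Judy 0, Zane 1025, Ivan 0, Jamal 0.

Ordered from highest: Zane 2900; Gita 1875; Judy 1325; Jamal 1175; Ivan 500.
Zane has the top bid and wins; the price is the second-highest bid, 1875.
Zane's payoff = 2900 − 1875 = 1025. All other bidders lose, so their payoff is 0.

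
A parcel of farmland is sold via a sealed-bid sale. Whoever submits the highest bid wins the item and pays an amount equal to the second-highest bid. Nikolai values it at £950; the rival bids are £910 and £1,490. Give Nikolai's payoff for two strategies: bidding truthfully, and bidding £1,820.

(a) £0  (b) -£540

The highest competing bid is £1,490.
Bidding truthfully at £950: the top bid is £1,490 (a rival), so Nikolai loses. Payoff = £0.
Bidding £1,820: Nikolai has the top bid, wins, and pays the second-highest bid £1,490. Payoff = £950 − £1,490 = -£540.
This is the dominant-strategy logic: truthful bidding weakly beats any alternative.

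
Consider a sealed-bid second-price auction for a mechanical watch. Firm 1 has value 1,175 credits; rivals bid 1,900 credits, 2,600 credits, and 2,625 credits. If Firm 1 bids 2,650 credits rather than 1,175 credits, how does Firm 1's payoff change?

The highest competing bid is 2,625 credits.
Bidding truthfully at 1,175 credits: the top bid is 2,625 credits (a rival), so Firm 1 loses. Payoff = 0 credits.
Bidding 2,650 credits: Firm 1 has the top bid, wins, and pays the second-highest bid 2,625 credits. Payoff = 1,175 credits − 2,625 credits = -1,450 credits.
Change = -1,450 credits − 0 credits = -1,450 credits.
Deviating from a truthful bid can only lose payoff in a second-price auction — never gain.

Payoff change: -1,450 credits.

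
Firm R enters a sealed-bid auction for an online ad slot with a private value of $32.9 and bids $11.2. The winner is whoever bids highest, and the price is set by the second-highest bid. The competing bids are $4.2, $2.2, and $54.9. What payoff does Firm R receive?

Highest competing bid: $54.9.
Firm R's bid $11.2 is not the highest, so Firm R loses, pays nothing, and earns zero payoff.

$0.0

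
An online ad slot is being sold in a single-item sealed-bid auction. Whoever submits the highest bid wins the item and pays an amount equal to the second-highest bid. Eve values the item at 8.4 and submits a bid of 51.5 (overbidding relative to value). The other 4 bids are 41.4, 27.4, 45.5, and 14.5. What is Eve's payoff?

-37.1

Highest competing bid: 45.5.
Eve's bid 51.5 is the highest overall, so Eve wins and pays the second-highest bid, 45.5.
Payoff = value − price = 8.4 − 45.5 = -37.1.
Overbidding won the item at a price above value — truthful bidding would have avoided this loss.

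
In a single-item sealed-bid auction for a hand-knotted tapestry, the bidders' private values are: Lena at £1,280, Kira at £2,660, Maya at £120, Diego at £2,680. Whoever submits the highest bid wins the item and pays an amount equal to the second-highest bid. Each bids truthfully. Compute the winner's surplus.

Ranking the bids: Diego £2,680 > Kira £2,660 > Lena £1,280 > Maya £120.
Diego wins with the top bid and pays the second-highest, £2,660.
Surplus = £2,680 − £2,660 = £20.

£20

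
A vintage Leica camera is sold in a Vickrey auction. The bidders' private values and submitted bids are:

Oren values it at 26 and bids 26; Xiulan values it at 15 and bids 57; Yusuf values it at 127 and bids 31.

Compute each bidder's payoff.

Payoffs: Oren 0, Xiulan -16, Yusuf 0.

Bids in descending order: Xiulan 57; Yusuf 31; Oren 26.
Xiulan has the top bid and wins; the price is the second-highest bid, 31.
Xiulan's payoff = 15 − 31 = -16. All other bidders lose, so their payoff is 0.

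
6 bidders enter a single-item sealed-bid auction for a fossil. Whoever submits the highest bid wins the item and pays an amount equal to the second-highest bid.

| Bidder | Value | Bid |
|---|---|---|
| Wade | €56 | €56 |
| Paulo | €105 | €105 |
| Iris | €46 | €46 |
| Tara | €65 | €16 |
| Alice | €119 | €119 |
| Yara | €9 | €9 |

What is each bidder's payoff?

Bids in descending order: Alice €119; Paulo €105; Wade €56; Iris €46; Tara €16; Yara €9.
Alice has the top bid and wins; the price is the second-highest bid, €105.
Alice's payoff = €119 − €105 = €14. All other bidders lose, so their payoff is 0.

Wade €0, Paulo €0, Iris €0, Tara €0, Alice €14, Yara €0.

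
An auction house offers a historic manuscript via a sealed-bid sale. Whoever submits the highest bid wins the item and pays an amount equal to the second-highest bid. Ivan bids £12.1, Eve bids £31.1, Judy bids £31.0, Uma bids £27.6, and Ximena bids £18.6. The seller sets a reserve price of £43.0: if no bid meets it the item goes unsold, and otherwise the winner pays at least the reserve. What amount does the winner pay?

unsold

Bids in descending order: Eve £31.1 > Judy £31.0 > Uma £27.6 > Ximena £18.6 > Ivan £12.1.
The top bid £31.1 is below the reserve £43.0, so the item goes unsold and nothing is paid.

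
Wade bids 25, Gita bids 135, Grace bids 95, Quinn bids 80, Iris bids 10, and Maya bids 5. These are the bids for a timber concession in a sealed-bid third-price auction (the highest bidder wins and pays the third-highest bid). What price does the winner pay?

Bids in descending order: Gita 135 > Grace 95 > Quinn 80 > Wade 25 > Iris 10 > Maya 5.
Gita is the highest bidder, so Gita wins.
Under the third-price rule, the price is the third-highest bid: 80.

Price paid: 80.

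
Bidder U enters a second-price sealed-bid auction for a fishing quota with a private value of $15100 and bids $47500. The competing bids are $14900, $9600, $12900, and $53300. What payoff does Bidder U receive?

Highest competing bid: $53300.
Bidder U's bid $47500 is not the highest, so Bidder U loses, pays nothing, and earns zero payoff.

Bidder U's payoff: $0.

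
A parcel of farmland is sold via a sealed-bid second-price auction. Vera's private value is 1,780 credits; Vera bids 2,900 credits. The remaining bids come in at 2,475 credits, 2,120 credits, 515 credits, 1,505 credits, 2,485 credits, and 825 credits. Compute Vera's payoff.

Highest competing bid: 2,485 credits.
Vera's bid 2,900 credits is the highest overall, so Vera wins and pays the second-highest bid, 2,485 credits.
Payoff = value − price = 1,780 credits − 2,485 credits = -705 credits.
Overbidding won the item at a price above value — truthful bidding would have avoided this loss.

Payoff = -705 credits.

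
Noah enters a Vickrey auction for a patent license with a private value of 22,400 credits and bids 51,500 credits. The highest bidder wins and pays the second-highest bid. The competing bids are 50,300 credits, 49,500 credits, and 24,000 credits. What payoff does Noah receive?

Noah's payoff: -27,900 credits.

Highest competing bid: 50,300 credits.
Noah's bid 51,500 credits is the highest overall, so Noah wins and pays the second-highest bid, 50,300 credits.
Payoff = value − price = 22,400 credits − 50,300 credits = -27,900 credits.
Overbidding won the item at a price above value — truthful bidding would have avoided this loss.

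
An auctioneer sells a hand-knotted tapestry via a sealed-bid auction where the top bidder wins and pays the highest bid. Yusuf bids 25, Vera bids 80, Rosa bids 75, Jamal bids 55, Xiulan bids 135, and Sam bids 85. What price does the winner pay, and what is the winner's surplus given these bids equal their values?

Ranking the bids: Xiulan 135, then Sam 85, then Vera 80, then Rosa 75, then Jamal 55, then Yusuf 25.
Xiulan is the highest bidder, so Xiulan wins.
Under the first-price rule, the price is the highest bid: 135.
Surplus = 135 − 135 = 0.

The winner pays 135 for a surplus of 0.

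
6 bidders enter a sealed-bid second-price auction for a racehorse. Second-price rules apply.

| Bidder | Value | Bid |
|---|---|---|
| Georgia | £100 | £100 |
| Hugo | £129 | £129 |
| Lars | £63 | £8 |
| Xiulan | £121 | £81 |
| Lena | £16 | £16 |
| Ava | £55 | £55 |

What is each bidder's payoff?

Ordered from highest: Hugo £129, then Georgia £100, then Xiulan £81, then Ava £55, then Lena £16, then Lars £8.
Hugo has the top bid and wins; the price is the second-highest bid, £100.
Hugo's payoff = £129 − £100 = £29. All other bidders lose, so their payoff is 0.

Payoffs: Georgia £0, Hugo £29, Lars £0, Xiulan £0, Lena £0, Ava £0.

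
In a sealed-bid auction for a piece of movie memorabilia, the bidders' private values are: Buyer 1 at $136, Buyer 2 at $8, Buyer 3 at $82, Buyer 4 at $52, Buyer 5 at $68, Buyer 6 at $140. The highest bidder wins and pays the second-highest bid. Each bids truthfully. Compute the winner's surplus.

$4

Sorted high to low: Buyer 6 $140 > Buyer 1 $136 > Buyer 3 $82 > Buyer 5 $68 > Buyer 4 $52 > Buyer 2 $8.
Buyer 6 wins with the top bid and pays the second-highest, $136.
Surplus = $140 − $136 = $4.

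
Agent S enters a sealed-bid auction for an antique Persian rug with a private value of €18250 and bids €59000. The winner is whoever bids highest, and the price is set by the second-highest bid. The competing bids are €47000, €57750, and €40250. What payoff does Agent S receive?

Highest competing bid: €57750.
Agent S's bid €59000 is the highest overall, so Agent S wins and pays the second-highest bid, €57750.
Payoff = value − price = €18250 − €57750 = -€39500.
Overbidding won the item at a price above value — truthful bidding would have avoided this loss.

-€39500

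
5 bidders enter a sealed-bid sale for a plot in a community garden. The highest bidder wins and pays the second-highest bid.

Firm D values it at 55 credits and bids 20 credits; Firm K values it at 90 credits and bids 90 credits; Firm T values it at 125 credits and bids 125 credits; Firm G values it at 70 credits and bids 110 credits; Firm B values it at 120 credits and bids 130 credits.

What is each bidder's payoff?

Payoffs: Firm D 0 credits, Firm K 0 credits, Firm T 0 credits, Firm G 0 credits, Firm B -5 credits.

Bids in descending order: Firm B 130 credits > Firm T 125 credits > Firm G 110 credits > Firm K 90 credits > Firm D 20 credits.
Firm B has the top bid and wins; the price is the second-highest bid, 125 credits.
Firm B's payoff = 120 credits − 125 credits = -5 credits. All other bidders lose, so their payoff is 0.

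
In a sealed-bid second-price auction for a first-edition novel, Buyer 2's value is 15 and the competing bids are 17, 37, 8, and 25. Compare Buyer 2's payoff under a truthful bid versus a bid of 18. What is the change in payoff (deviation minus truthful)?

The highest competing bid is 37.
Bidding truthfully at 15: the top bid is 37 (a rival), so Buyer 2 loses. Payoff = 0.
Bidding 18: the top bid is 37 (a rival), so Buyer 2 loses. Payoff = 0.
Change = 0 − 0 = 0.
The bid only affects whether you win, not the price — here both bids land on the same side of the top rival bid, so the deviation is payoff-neutral.

Change in payoff: 0.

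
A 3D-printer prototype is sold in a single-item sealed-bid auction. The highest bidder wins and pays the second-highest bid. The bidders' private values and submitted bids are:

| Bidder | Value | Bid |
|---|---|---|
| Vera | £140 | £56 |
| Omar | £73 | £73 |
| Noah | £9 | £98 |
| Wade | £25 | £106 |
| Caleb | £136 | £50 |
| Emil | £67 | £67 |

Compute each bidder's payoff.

Ranking the bids: Wade £106 > Noah £98 > Omar £73 > Emil £67 > Vera £56 > Caleb £50.
Wade has the top bid and wins; the price is the second-highest bid, £98.
Wade's payoff = £25 − £98 = -£73. All other bidders lose, so their payoff is 0.

Payoffs: Vera £0, Omar £0, Noah £0, Wade -£73, Caleb £0, Emil £0.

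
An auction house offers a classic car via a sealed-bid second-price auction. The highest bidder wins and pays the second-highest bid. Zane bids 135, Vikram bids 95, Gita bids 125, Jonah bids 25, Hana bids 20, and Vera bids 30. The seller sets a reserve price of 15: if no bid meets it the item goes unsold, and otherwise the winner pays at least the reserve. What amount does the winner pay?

The winner pays 125.

Ranking the bids: Zane 135; Gita 125; Vikram 95; Vera 30; Jonah 25; Hana 20.
Zane has the highest bid, so Zane wins.
The second-highest bid is 125, which exceeds the reserve, so that sets the price.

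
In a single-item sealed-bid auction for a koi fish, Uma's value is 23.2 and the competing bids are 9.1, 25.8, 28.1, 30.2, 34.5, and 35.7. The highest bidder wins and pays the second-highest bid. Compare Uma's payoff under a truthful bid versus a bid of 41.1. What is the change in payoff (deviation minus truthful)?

Payoff change: -12.5.

The highest competing bid is 35.7.
Bidding truthfully at 23.2: the top bid is 35.7 (a rival), so Uma loses. Payoff = 0.0.
Bidding 41.1: Uma has the top bid, wins, and pays the second-highest bid 35.7. Payoff = 23.2 − 35.7 = -12.5.
Change = -12.5 − 0.0 = -12.5.
Deviating from a truthful bid can only lose payoff in a second-price auction — never gain.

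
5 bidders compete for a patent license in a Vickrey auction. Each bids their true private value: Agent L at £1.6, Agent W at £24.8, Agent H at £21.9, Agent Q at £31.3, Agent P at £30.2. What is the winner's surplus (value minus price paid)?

£1.1

Sorted high to low: Agent Q £31.3; Agent P £30.2; Agent W £24.8; Agent H £21.9; Agent L £1.6.
Agent Q wins with the top bid and pays the second-highest, £30.2.
Surplus = £31.3 − £30.2 = £1.1.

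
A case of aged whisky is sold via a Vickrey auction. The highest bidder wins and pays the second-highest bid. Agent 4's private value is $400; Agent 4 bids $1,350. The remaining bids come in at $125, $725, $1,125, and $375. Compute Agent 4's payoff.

Highest competing bid: $1,125.
Agent 4's bid $1,350 is the highest overall, so Agent 4 wins and pays the second-highest bid, $1,125.
Payoff = value − price = $400 − $1,125 = -$725.
Overbidding won the item at a price above value — truthful bidding would have avoided this loss.

Payoff = -$725.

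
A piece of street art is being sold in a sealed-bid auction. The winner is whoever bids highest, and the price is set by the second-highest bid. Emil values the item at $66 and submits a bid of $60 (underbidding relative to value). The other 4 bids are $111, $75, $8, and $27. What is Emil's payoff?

Highest competing bid: $111.
Emil's bid $60 is not the highest, so Emil loses, pays nothing, and earns zero payoff.

$0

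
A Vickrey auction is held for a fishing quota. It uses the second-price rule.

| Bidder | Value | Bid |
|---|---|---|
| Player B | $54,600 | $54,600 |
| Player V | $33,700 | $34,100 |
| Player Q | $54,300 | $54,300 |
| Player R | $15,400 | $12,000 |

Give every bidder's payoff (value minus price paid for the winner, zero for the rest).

Payoffs: Player B $300, Player V $0, Player Q $0, Player R $0.

Ordered from highest: Player B $54,600; Player Q $54,300; Player V $34,100; Player R $12,000.
Player B has the top bid and wins; the price is the second-highest bid, $54,300.
Player B's payoff = $54,600 − $54,300 = $300. All other bidders lose, so their payoff is 0.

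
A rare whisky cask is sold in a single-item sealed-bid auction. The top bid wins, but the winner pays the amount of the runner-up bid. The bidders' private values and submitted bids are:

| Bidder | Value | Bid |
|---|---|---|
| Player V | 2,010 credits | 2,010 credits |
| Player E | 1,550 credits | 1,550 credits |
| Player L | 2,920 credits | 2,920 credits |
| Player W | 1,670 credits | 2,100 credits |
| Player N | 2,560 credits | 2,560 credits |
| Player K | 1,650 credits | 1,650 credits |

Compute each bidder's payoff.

Player V 0 credits, Player E 0 credits, Player L 360 credits, Player W 0 credits, Player N 0 credits, Player K 0 credits.

Ordered from highest: Player L 2,920 credits, then Player N 2,560 credits, then Player W 2,100 credits, then Player V 2,010 credits, then Player K 1,650 credits, then Player E 1,550 credits.
Player L has the top bid and wins; the price is the second-highest bid, 2,560 credits.
Player L's payoff = 2,920 credits − 2,560 credits = 360 credits. All other bidders lose, so their payoff is 0.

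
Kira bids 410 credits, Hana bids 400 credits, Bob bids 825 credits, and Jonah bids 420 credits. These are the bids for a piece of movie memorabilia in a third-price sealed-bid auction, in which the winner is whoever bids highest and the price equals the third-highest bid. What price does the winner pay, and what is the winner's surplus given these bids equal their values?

Price 410 credits; surplus 415 credits.

Sorted high to low: Bob 825 credits, then Jonah 420 credits, then Kira 410 credits, then Hana 400 credits.
Bob is the highest bidder, so Bob wins.
Under the third-price rule, the price is the third-highest bid: 410 credits.
Surplus = 825 credits − 410 credits = 415 credits.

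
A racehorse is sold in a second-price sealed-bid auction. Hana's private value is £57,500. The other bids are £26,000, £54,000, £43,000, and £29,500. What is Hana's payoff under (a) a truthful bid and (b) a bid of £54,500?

The highest competing bid is £54,000.
Bidding truthfully at £57,500: Hana has the top bid, wins, and pays the second-highest bid £54,000. Payoff = £57,500 − £54,000 = £3,500.
Bidding £54,500: Hana has the top bid, wins, and pays the second-highest bid £54,000. Payoff = £57,500 − £54,000 = £3,500.
The bid only affects whether you win, not the price — here both bids land on the same side of the top rival bid, so the deviation is payoff-neutral.

(a) £3,500  (b) £3,500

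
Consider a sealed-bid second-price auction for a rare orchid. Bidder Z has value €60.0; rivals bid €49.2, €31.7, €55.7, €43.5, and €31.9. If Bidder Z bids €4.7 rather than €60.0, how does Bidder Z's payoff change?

The highest competing bid is €55.7.
Bidding truthfully at €60.0: Bidder Z has the top bid, wins, and pays the second-highest bid €55.7. Payoff = €60.0 − €55.7 = €4.3.
Bidding €4.7: the top bid is €55.7 (a rival), so Bidder Z loses. Payoff = €0.0.
Change = €0.0 − €4.3 = -€4.3.

-€4.3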